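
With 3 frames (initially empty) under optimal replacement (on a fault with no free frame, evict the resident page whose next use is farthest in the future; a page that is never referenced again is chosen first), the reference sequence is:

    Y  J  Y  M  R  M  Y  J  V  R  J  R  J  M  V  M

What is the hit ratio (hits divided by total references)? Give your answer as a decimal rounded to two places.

Y: fault, frames (Y)
J: fault, frames (Y J)
Y: hit
M: fault, frames (Y J M)
R: fault, evict J, frames (Y M R)
M: hit
Y: hit
J: fault, evict Y, frames (M R J)
V: fault, evict M, frames (R J V)
R: hit
J: hit
R: hit
J: hit
M: fault, evict J, frames (R V M)
V: hit
M: hit
Hits: 9 of 16 references → 9/16 = 0.5625.

0.56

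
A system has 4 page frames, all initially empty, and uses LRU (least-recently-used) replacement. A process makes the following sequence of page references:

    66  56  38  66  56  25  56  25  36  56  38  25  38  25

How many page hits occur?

8

66 -> miss, frames {66}
56 -> miss, frames {66,56}
38 -> miss, frames {66,56,38}
66 -> hit
56 -> hit
25 -> miss, frames {38,66,56,25}
56 -> hit
25 -> hit
36 -> miss, evict 38, frames {66,56,25,36}
56 -> hit
38 -> miss, evict 66, frames {25,36,56,38}
25 -> hit
38 -> hit
25 -> hit
Hits: 8.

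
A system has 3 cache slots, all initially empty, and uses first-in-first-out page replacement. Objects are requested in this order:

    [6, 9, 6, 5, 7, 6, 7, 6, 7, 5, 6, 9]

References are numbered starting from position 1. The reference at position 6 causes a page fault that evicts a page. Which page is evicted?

9

pos 1: 6 -> fault, frames (6)
pos 2: 9 -> fault, frames (6 9)
pos 3: 6 -> hit
pos 4: 5 -> fault, frames (6 9 5)
pos 5: 7 -> fault, evict 6, frames (9 5 7)
pos 6: 6 -> fault, evict 9, frames (5 7 6)
At position 6, page 9 is evicted.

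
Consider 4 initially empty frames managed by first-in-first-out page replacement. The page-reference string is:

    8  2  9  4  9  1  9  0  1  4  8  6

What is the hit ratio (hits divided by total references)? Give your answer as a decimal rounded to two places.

0.33

8 → miss, frames {8}
2 → miss, frames {8,2}
9 → miss, frames {8,2,9}
4 → miss, frames {8,2,9,4}
9 → hit
1 → miss, evict 8, frames {2,9,4,1}
9 → hit
0 → miss, evict 2, frames {9,4,1,0}
1 → hit
4 → hit
8 → miss, evict 9, frames {4,1,0,8}
6 → miss, evict 4, frames {1,0,8,6}
Hits: 4 of 12 references → 4/12 = 0.3333.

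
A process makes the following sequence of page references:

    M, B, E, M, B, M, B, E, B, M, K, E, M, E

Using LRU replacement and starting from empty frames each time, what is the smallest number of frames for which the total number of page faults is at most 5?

f=1: 14 faults
f=2: 10 faults
f=3: 5 faults
f=4: 4 faults
Smallest f with faults ≤ 5 is 3.

3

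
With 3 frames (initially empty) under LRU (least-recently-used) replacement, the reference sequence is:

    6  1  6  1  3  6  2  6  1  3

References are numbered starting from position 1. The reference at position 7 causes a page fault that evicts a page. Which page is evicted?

1

pos 1: 6: fault, frames {6}
pos 2: 1: fault, frames {6,1}
pos 3: 6: hit
pos 4: 1: hit
pos 5: 3: fault, frames {6,1,3}
pos 6: 6: hit
pos 7: 2: fault, evict 1, frames {3,6,2}
At position 7, page 1 is evicted.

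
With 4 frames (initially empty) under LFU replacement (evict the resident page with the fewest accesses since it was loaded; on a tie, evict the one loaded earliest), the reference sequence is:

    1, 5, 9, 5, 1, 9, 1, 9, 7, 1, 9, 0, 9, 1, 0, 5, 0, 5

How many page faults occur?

1 → fault, frames [1]
5 → fault, frames [1, 5]
9 → fault, frames [1, 5, 9]
5 → hit
1 → hit
9 → hit
1 → hit
9 → hit
7 → fault, frames [1, 5, 9, 7]
1 → hit
9 → hit
0 → fault, evict 7, frames [1, 5, 9, 0]
9 → hit
1 → hit
0 → hit
5 → hit
0 → hit
5 → hit
Page faults: 5.

5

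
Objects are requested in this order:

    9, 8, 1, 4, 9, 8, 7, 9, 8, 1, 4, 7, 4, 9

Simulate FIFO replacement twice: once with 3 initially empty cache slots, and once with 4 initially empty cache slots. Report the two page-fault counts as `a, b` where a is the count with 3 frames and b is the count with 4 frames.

10, 11

3 frames: F F F F F F F . . F F . . F → 10 faults.
4 frames: F F F F . . F F F F F F . F → 11 faults.
11 > 10: adding a frame increased faults — Belady's anomaly.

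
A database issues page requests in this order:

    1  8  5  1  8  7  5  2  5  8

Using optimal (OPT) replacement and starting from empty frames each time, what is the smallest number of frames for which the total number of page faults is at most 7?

2

f=1: 10 faults
f=2: 7 faults
f=3: 5 faults
f=4: 5 faults
f=5: 5 faults
Smallest f with faults ≤ 7 is 2.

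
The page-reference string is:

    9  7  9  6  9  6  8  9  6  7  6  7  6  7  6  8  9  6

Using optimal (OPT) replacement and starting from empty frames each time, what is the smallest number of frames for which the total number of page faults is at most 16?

f=1: 18 faults
f=2: 8 faults
f=3: 6 faults
f=4: 4 faults
Smallest f with faults ≤ 16 is 2.

2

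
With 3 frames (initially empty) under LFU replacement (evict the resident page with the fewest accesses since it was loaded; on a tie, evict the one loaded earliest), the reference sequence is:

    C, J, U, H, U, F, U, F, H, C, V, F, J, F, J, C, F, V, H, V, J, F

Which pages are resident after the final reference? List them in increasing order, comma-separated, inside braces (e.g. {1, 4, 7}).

{F, J, U}

C → miss, frames [C]
J → miss, frames [C, J]
U → miss, frames [C, J, U]
H → miss, evict C, frames [J, U, H]
U → hit
F → miss, evict J, frames [U, H, F]
U → hit
F → hit
H → hit
C → miss, evict H, frames [U, F, C]
V → miss, evict C, frames [U, F, V]
F → hit
J → miss, evict V, frames [U, F, J]
F → hit
J → hit
C → miss, evict J, frames [U, F, C]
F → hit
V → miss, evict C, frames [U, F, V]
H → miss, evict V, frames [U, F, H]
V → miss, evict H, frames [U, F, V]
J → miss, evict V, frames [U, F, J]
F → hit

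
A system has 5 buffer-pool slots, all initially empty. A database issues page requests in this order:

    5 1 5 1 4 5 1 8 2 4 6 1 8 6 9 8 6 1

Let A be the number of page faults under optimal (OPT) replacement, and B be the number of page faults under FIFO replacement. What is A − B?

Under OPT: F F . . F . . F F . F . . . F . . . → 7 faults.
Under FIFO: F F . . F . . F F . F . . . F . . F → 8 faults.
A − B = 7 − 8 = -1.

-1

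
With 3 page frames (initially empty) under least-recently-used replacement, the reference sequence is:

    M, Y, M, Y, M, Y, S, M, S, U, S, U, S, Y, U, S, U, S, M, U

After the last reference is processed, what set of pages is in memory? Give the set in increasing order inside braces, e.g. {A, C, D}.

M: fault, frames (M)
Y: fault, frames (M Y)
M: hit
Y: hit
M: hit
Y: hit
S: fault, frames (M Y S)
M: hit
S: hit
U: fault, evict Y, frames (M S U)
S: hit
U: hit
S: hit
Y: fault, evict M, frames (U S Y)
U: hit
S: hit
U: hit
S: hit
M: fault, evict Y, frames (U S M)
U: hit

{M, S, U}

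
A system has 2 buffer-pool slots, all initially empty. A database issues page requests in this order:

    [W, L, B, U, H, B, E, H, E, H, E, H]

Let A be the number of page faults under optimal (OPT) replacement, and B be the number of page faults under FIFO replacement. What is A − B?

Under OPT: F F F F F . F . . . . . → 6 faults.
Under FIFO: F F F F F F F F . . . . → 8 faults.
A − B = 6 − 8 = -2.

-2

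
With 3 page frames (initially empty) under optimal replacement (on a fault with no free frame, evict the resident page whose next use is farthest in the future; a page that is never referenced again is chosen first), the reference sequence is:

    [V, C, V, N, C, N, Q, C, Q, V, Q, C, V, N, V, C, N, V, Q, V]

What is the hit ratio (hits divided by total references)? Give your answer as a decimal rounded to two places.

0.70

V -> fault, frames [V]
C -> fault, frames [V, C]
V -> hit
N -> fault, frames [V, C, N]
C -> hit
N -> hit
Q -> fault, evict N, frames [V, C, Q]
C -> hit
Q -> hit
V -> hit
Q -> hit
C -> hit
V -> hit
N -> fault, evict Q, frames [V, C, N]
V -> hit
C -> hit
N -> hit
V -> hit
Q -> fault, evict N, frames [V, C, Q]
V -> hit
Hits: 14 of 20 references → 14/20 = 0.7000.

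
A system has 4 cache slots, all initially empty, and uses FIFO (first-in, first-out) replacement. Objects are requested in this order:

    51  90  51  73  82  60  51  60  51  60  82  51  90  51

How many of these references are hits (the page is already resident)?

7

51: fault, frames {51}
90: fault, frames {51,90}
51: hit
73: fault, frames {51,90,73}
82: fault, frames {51,90,73,82}
60: fault, evict 51, frames {90,73,82,60}
51: fault, evict 90, frames {73,82,60,51}
60: hit
51: hit
60: hit
82: hit
51: hit
90: fault, evict 73, frames {82,60,51,90}
51: hit
Hits: 7.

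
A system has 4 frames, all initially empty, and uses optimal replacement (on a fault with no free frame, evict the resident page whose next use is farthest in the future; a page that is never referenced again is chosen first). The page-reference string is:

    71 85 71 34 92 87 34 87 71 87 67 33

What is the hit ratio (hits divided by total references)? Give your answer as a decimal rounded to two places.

71 → miss, frames [71]
85 → miss, frames [71, 85]
71 → hit
34 → miss, frames [71, 85, 34]
92 → miss, frames [71, 85, 34, 92]
87 → miss, evict 92, frames [71, 85, 34, 87]
34 → hit
87 → hit
71 → hit
87 → hit
67 → miss, evict 87, frames [71, 85, 34, 67]
33 → miss, evict 67, frames [71, 85, 34, 33]
Hits: 5 of 12 references → 5/12 = 0.4167.

0.42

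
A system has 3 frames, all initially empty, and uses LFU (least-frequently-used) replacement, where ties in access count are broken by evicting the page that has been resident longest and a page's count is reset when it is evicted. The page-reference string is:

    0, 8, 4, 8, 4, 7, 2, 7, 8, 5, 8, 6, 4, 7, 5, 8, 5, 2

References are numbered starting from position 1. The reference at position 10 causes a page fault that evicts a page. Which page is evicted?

7

pos 1: 0 → fault, frames [0]
pos 2: 8 → fault, frames [0, 8]
pos 3: 4 → fault, frames [0, 8, 4]
pos 4: 8 → hit
pos 5: 4 → hit
pos 6: 7 → fault, evict 0, frames [8, 4, 7]
pos 7: 2 → fault, evict 7, frames [8, 4, 2]
pos 8: 7 → fault, evict 2, frames [8, 4, 7]
pos 9: 8 → hit
pos 10: 5 → fault, evict 7, frames [8, 4, 5]
At position 10, page 7 is evicted.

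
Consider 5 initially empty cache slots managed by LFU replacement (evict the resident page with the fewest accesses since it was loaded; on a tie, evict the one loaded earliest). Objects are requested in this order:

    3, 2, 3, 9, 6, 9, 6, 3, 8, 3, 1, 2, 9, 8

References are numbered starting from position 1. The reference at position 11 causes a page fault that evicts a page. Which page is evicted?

pos 1: 3: fault, frames [3]
pos 2: 2: fault, frames [3, 2]
pos 3: 3: hit
pos 4: 9: fault, frames [3, 2, 9]
pos 5: 6: fault, frames [3, 2, 9, 6]
pos 6: 9: hit
pos 7: 6: hit
pos 8: 3: hit
pos 9: 8: fault, frames [3, 2, 9, 6, 8]
pos 10: 3: hit
pos 11: 1: fault, evict 2, frames [3, 9, 6, 8, 1]
At position 11, page 2 is evicted.

2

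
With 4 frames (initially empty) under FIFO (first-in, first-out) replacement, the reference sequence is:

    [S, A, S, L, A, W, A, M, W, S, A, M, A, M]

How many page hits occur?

S -> miss, frames (S)
A -> miss, frames (S A)
S -> hit
L -> miss, frames (S A L)
A -> hit
W -> miss, frames (S A L W)
A -> hit
M -> miss, evict S, frames (A L W M)
W -> hit
S -> miss, evict A, frames (L W M S)
A -> miss, evict L, frames (W M S A)
M -> hit
A -> hit
M -> hit
Hits: 7.

7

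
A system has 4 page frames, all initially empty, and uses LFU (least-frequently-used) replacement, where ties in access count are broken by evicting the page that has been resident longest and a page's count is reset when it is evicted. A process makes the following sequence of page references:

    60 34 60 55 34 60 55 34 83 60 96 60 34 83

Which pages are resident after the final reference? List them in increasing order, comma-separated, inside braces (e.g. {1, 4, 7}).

{34, 55, 60, 83}

60 -> miss, frames [60]
34 -> miss, frames [60, 34]
60 -> hit
55 -> miss, frames [60, 34, 55]
34 -> hit
60 -> hit
55 -> hit
34 -> hit
83 -> miss, frames [60, 34, 55, 83]
60 -> hit
96 -> miss, evict 83, frames [60, 34, 55, 96]
60 -> hit
34 -> hit
83 -> miss, evict 96, frames [60, 34, 55, 83]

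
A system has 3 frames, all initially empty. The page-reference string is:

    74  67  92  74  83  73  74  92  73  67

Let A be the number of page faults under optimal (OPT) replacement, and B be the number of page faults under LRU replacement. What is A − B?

-1

Under OPT: F F F . F F . . . F → 6 faults.
Under LRU: F F F . F F . F . F → 7 faults.
A − B = 6 − 7 = -1.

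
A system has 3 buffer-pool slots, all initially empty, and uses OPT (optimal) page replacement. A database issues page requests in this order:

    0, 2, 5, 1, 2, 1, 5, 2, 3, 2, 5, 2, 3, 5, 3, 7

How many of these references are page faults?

6

0 -> fault, frames {0}
2 -> fault, frames {0,2}
5 -> fault, frames {0,2,5}
1 -> fault, evict 0, frames {2,5,1}
2 -> hit
1 -> hit
5 -> hit
2 -> hit
3 -> fault, evict 1, frames {2,5,3}
2 -> hit
5 -> hit
2 -> hit
3 -> hit
5 -> hit
3 -> hit
7 -> fault, evict 3, frames {2,5,7}
Page faults: 6.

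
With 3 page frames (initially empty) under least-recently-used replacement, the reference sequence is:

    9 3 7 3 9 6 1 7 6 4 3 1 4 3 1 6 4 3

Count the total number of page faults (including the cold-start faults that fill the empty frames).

9 → miss, frames [9]
3 → miss, frames [9, 3]
7 → miss, frames [9, 3, 7]
3 → hit
9 → hit
6 → miss, evict 7, frames [3, 9, 6]
1 → miss, evict 3, frames [9, 6, 1]
7 → miss, evict 9, frames [6, 1, 7]
6 → hit
4 → miss, evict 1, frames [7, 6, 4]
3 → miss, evict 7, frames [6, 4, 3]
1 → miss, evict 6, frames [4, 3, 1]
4 → hit
3 → hit
1 → hit
6 → miss, evict 4, frames [3, 1, 6]
4 → miss, evict 3, frames [1, 6, 4]
3 → miss, evict 1, frames [6, 4, 3]
Page faults: 12.

12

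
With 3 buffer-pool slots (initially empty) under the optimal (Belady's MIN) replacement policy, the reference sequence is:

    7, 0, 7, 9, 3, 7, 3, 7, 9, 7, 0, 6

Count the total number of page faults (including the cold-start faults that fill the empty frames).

6

7 -> miss, frames [7]
0 -> miss, frames [7, 0]
7 -> hit
9 -> miss, frames [7, 0, 9]
3 -> miss, evict 0, frames [7, 9, 3]
7 -> hit
3 -> hit
7 -> hit
9 -> hit
7 -> hit
0 -> miss, evict 3, frames [7, 9, 0]
6 -> miss, evict 0, frames [7, 9, 6]
Page faults: 6.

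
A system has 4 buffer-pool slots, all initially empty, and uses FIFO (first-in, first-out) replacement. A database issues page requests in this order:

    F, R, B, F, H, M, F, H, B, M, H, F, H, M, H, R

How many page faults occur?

F -> miss, frames (F)
R -> miss, frames (F R)
B -> miss, frames (F R B)
F -> hit
H -> miss, frames (F R B H)
M -> miss, evict F, frames (R B H M)
F -> miss, evict R, frames (B H M F)
H -> hit
B -> hit
M -> hit
H -> hit
F -> hit
H -> hit
M -> hit
H -> hit
R -> miss, evict B, frames (H M F R)
Page faults: 7.

7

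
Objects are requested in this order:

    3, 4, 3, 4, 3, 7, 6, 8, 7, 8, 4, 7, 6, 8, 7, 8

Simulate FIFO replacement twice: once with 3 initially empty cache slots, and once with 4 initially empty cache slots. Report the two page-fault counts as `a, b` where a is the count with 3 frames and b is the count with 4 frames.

3 frames: F F . . . F F F . . F F F F . . → 9 faults.
4 frames: F F . . . F F F . . . . . . . . → 5 faults.
5 < 9: adding a frame reduced faults, as is typical.

9, 5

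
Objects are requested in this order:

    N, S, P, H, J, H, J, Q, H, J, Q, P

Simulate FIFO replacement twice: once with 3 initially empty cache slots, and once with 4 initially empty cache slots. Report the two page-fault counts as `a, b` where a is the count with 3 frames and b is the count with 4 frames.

7, 6

3 frames: F F F F F . . F . . . F → 7 faults.
4 frames: F F F F F . . F . . . . → 6 faults.
6 < 7: adding a frame reduced faults, as is typical.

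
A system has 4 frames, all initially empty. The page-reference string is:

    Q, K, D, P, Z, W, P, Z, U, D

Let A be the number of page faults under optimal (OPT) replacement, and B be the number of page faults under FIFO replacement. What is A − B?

-1

Under OPT: F F F F F F . . F . → 7 faults.
Under FIFO: F F F F F F . . F F → 8 faults.
A − B = 7 − 8 = -1.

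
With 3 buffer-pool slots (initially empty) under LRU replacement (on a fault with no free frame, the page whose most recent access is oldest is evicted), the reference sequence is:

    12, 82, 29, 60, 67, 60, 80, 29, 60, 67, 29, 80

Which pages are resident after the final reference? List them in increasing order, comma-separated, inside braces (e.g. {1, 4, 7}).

12 → miss, frames [12]
82 → miss, frames [12, 82]
29 → miss, frames [12, 82, 29]
60 → miss, evict 12, frames [82, 29, 60]
67 → miss, evict 82, frames [29, 60, 67]
60 → hit
80 → miss, evict 29, frames [67, 60, 80]
29 → miss, evict 67, frames [60, 80, 29]
60 → hit
67 → miss, evict 80, frames [29, 60, 67]
29 → hit
80 → miss, evict 60, frames [67, 29, 80]

{29, 67, 80}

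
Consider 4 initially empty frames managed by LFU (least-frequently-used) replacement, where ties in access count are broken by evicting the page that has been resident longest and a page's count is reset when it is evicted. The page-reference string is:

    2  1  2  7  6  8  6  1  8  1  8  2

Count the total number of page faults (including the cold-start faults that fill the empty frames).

6

2 -> miss, frames {2}
1 -> miss, frames {2,1}
2 -> hit
7 -> miss, frames {2,1,7}
6 -> miss, frames {2,1,7,6}
8 -> miss, evict 1, frames {2,7,6,8}
6 -> hit
1 -> miss, evict 7, frames {2,6,8,1}
8 -> hit
1 -> hit
8 -> hit
2 -> hit
Page faults: 6.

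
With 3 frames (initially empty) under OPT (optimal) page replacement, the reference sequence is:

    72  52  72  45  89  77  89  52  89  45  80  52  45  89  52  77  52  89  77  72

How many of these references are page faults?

72: fault, frames {72}
52: fault, frames {72,52}
72: hit
45: fault, frames {72,52,45}
89: fault, evict 72, frames {52,45,89}
77: fault, evict 45, frames {52,89,77}
89: hit
52: hit
89: hit
45: fault, evict 77, frames {52,89,45}
80: fault, evict 89, frames {52,45,80}
52: hit
45: hit
89: fault, evict 80, frames {52,45,89}
52: hit
77: fault, evict 45, frames {52,89,77}
52: hit
89: hit
77: hit
72: fault, evict 77, frames {52,89,72}
Page faults: 10.

10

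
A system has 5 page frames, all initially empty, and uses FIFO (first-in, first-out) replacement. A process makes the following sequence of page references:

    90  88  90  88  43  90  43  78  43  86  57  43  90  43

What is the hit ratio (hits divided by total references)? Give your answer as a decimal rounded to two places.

90 → miss, frames {90}
88 → miss, frames {90,88}
90 → hit
88 → hit
43 → miss, frames {90,88,43}
90 → hit
43 → hit
78 → miss, frames {90,88,43,78}
43 → hit
86 → miss, frames {90,88,43,78,86}
57 → miss, evict 90, frames {88,43,78,86,57}
43 → hit
90 → miss, evict 88, frames {43,78,86,57,90}
43 → hit
Hits: 7 of 14 references → 7/14 = 0.5000.

0.50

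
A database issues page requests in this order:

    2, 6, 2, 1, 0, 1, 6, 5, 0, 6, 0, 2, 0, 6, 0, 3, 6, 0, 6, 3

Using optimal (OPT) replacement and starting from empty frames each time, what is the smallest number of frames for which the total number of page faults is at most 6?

f=1: 20 faults
f=2: 12 faults
f=3: 7 faults
f=4: 6 faults
f=5: 6 faults
f=6: 6 faults
Smallest f with faults ≤ 6 is 4.

4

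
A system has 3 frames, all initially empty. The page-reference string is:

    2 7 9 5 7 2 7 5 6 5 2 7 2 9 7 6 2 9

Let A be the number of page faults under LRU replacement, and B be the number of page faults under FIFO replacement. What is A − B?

-1

Under LRU: F F F F . F . . F . F F . F . F F F → 12 faults.
Under FIFO: F F F F . F F . F F F F . F . F F . → 13 faults.
A − B = 12 − 13 = -1.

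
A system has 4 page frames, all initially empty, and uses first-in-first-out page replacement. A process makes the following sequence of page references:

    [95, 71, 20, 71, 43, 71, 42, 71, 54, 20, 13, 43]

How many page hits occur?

5

95: fault, frames {95}
71: fault, frames {95,71}
20: fault, frames {95,71,20}
71: hit
43: fault, frames {95,71,20,43}
71: hit
42: fault, evict 95, frames {71,20,43,42}
71: hit
54: fault, evict 71, frames {20,43,42,54}
20: hit
13: fault, evict 20, frames {43,42,54,13}
43: hit
Hits: 5.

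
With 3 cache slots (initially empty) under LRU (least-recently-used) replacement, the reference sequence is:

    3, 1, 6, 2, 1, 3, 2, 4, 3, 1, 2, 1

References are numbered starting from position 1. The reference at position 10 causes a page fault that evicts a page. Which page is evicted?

pos 1: 3 -> fault, frames (3)
pos 2: 1 -> fault, frames (3 1)
pos 3: 6 -> fault, frames (3 1 6)
pos 4: 2 -> fault, evict 3, frames (1 6 2)
pos 5: 1 -> hit
pos 6: 3 -> fault, evict 6, frames (2 1 3)
pos 7: 2 -> hit
pos 8: 4 -> fault, evict 1, frames (3 2 4)
pos 9: 3 -> hit
pos 10: 1 -> fault, evict 2, frames (4 3 1)
At position 10, page 2 is evicted.

2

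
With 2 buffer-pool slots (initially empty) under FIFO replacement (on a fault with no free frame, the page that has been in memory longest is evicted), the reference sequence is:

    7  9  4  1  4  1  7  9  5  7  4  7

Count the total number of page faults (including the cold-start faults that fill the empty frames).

7 → fault, frames [7]
9 → fault, frames [7, 9]
4 → fault, evict 7, frames [9, 4]
1 → fault, evict 9, frames [4, 1]
4 → hit
1 → hit
7 → fault, evict 4, frames [1, 7]
9 → fault, evict 1, frames [7, 9]
5 → fault, evict 7, frames [9, 5]
7 → fault, evict 9, frames [5, 7]
4 → fault, evict 5, frames [7, 4]
7 → hit
Page faults: 9.

9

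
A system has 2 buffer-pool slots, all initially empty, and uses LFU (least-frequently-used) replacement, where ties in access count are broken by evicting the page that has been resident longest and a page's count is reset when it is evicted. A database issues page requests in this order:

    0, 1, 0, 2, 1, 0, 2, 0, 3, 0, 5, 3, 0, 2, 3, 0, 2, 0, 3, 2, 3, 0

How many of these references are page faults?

14

0 → miss, frames {0}
1 → miss, frames {0,1}
0 → hit
2 → miss, evict 1, frames {0,2}
1 → miss, evict 2, frames {0,1}
0 → hit
2 → miss, evict 1, frames {0,2}
0 → hit
3 → miss, evict 2, frames {0,3}
0 → hit
5 → miss, evict 3, frames {0,5}
3 → miss, evict 5, frames {0,3}
0 → hit
2 → miss, evict 3, frames {0,2}
3 → miss, evict 2, frames {0,3}
0 → hit
2 → miss, evict 3, frames {0,2}
0 → hit
3 → miss, evict 2, frames {0,3}
2 → miss, evict 3, frames {0,2}
3 → miss, evict 2, frames {0,3}
0 → hit
Page faults: 14.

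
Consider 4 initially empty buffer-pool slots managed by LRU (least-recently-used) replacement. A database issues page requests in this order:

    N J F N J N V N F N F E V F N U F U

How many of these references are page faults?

6

N -> fault, frames [N]
J -> fault, frames [N, J]
F -> fault, frames [N, J, F]
N -> hit
J -> hit
N -> hit
V -> fault, frames [F, J, N, V]
N -> hit
F -> hit
N -> hit
F -> hit
E -> fault, evict J, frames [V, N, F, E]
V -> hit
F -> hit
N -> hit
U -> fault, evict E, frames [V, F, N, U]
F -> hit
U -> hit
Page faults: 6.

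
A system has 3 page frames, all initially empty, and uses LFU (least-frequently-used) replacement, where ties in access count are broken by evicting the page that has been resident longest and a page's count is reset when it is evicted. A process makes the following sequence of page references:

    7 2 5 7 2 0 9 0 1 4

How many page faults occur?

7 → fault, frames (7)
2 → fault, frames (7 2)
5 → fault, frames (7 2 5)
7 → hit
2 → hit
0 → fault, evict 5, frames (7 2 0)
9 → fault, evict 0, frames (7 2 9)
0 → fault, evict 9, frames (7 2 0)
1 → fault, evict 0, frames (7 2 1)
4 → fault, evict 1, frames (7 2 4)
Page faults: 8.

8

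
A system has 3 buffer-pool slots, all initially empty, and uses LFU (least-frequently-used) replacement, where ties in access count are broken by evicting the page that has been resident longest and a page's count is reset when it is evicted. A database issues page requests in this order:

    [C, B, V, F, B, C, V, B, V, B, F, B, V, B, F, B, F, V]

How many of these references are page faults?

7

C: fault, frames [C]
B: fault, frames [C, B]
V: fault, frames [C, B, V]
F: fault, evict C, frames [B, V, F]
B: hit
C: fault, evict V, frames [B, F, C]
V: fault, evict F, frames [B, C, V]
B: hit
V: hit
B: hit
F: fault, evict C, frames [B, V, F]
B: hit
V: hit
B: hit
F: hit
B: hit
F: hit
V: hit
Page faults: 7.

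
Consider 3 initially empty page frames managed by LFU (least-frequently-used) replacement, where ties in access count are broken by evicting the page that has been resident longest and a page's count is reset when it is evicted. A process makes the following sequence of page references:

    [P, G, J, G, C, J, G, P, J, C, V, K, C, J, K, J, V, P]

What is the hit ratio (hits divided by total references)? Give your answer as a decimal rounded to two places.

P: miss, frames [P]
G: miss, frames [P, G]
J: miss, frames [P, G, J]
G: hit
C: miss, evict P, frames [G, J, C]
J: hit
G: hit
P: miss, evict C, frames [G, J, P]
J: hit
C: miss, evict P, frames [G, J, C]
V: miss, evict C, frames [G, J, V]
K: miss, evict V, frames [G, J, K]
C: miss, evict K, frames [G, J, C]
J: hit
K: miss, evict C, frames [G, J, K]
J: hit
V: miss, evict K, frames [G, J, V]
P: miss, evict V, frames [G, J, P]
Hits: 6 of 18 references → 6/18 = 0.3333.

0.33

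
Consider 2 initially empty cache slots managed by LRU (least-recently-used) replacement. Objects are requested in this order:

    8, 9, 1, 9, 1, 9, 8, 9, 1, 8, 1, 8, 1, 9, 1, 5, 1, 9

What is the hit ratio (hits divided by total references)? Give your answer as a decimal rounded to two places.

8 -> fault, frames [8]
9 -> fault, frames [8, 9]
1 -> fault, evict 8, frames [9, 1]
9 -> hit
1 -> hit
9 -> hit
8 -> fault, evict 1, frames [9, 8]
9 -> hit
1 -> fault, evict 8, frames [9, 1]
8 -> fault, evict 9, frames [1, 8]
1 -> hit
8 -> hit
1 -> hit
9 -> fault, evict 8, frames [1, 9]
1 -> hit
5 -> fault, evict 9, frames [1, 5]
1 -> hit
9 -> fault, evict 5, frames [1, 9]
Hits: 9 of 18 references → 9/18 = 0.5000.

0.50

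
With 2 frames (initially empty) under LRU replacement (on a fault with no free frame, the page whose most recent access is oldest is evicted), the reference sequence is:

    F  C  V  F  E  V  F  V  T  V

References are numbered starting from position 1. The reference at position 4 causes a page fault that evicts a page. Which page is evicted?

C

pos 1: F → fault, frames (F)
pos 2: C → fault, frames (F C)
pos 3: V → fault, evict F, frames (C V)
pos 4: F → fault, evict C, frames (V F)
At position 4, page C is evicted.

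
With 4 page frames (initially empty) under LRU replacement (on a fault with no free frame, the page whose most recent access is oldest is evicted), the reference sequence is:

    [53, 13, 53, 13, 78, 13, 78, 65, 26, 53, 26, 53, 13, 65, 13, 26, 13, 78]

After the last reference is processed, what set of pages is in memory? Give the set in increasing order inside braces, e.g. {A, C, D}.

{13, 26, 65, 78}

53: fault, frames (53)
13: fault, frames (53 13)
53: hit
13: hit
78: fault, frames (53 13 78)
13: hit
78: hit
65: fault, frames (53 13 78 65)
26: fault, evict 53, frames (13 78 65 26)
53: fault, evict 13, frames (78 65 26 53)
26: hit
53: hit
13: fault, evict 78, frames (65 26 53 13)
65: hit
13: hit
26: hit
13: hit
78: fault, evict 53, frames (65 26 13 78)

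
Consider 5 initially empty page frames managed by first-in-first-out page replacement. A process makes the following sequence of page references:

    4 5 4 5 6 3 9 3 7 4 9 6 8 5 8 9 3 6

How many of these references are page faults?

4 -> miss, frames [4]
5 -> miss, frames [4, 5]
4 -> hit
5 -> hit
6 -> miss, frames [4, 5, 6]
3 -> miss, frames [4, 5, 6, 3]
9 -> miss, frames [4, 5, 6, 3, 9]
3 -> hit
7 -> miss, evict 4, frames [5, 6, 3, 9, 7]
4 -> miss, evict 5, frames [6, 3, 9, 7, 4]
9 -> hit
6 -> hit
8 -> miss, evict 6, frames [3, 9, 7, 4, 8]
5 -> miss, evict 3, frames [9, 7, 4, 8, 5]
8 -> hit
9 -> hit
3 -> miss, evict 9, frames [7, 4, 8, 5, 3]
6 -> miss, evict 7, frames [4, 8, 5, 3, 6]
Page faults: 11.

11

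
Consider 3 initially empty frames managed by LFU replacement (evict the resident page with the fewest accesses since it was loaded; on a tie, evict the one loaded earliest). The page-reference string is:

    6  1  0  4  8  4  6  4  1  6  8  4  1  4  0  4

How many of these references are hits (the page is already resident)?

6 -> miss, frames [6]
1 -> miss, frames [6, 1]
0 -> miss, frames [6, 1, 0]
4 -> miss, evict 6, frames [1, 0, 4]
8 -> miss, evict 1, frames [0, 4, 8]
4 -> hit
6 -> miss, evict 0, frames [4, 8, 6]
4 -> hit
1 -> miss, evict 8, frames [4, 6, 1]
6 -> hit
8 -> miss, evict 1, frames [4, 6, 8]
4 -> hit
1 -> miss, evict 8, frames [4, 6, 1]
4 -> hit
0 -> miss, evict 1, frames [4, 6, 0]
4 -> hit
Hits: 6.

6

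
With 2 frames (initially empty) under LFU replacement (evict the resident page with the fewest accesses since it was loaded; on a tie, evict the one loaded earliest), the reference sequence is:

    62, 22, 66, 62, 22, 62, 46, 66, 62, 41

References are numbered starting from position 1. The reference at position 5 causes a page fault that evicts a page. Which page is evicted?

pos 1: 62: miss, frames {62}
pos 2: 22: miss, frames {62,22}
pos 3: 66: miss, evict 62, frames {22,66}
pos 4: 62: miss, evict 22, frames {66,62}
pos 5: 22: miss, evict 66, frames {62,22}
At position 5, page 66 is evicted.

66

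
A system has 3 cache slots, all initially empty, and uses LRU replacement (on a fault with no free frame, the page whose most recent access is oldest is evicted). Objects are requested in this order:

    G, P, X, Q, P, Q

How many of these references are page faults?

4

G: miss, frames {G}
P: miss, frames {G,P}
X: miss, frames {G,P,X}
Q: miss, evict G, frames {P,X,Q}
P: hit
Q: hit
Page faults: 4.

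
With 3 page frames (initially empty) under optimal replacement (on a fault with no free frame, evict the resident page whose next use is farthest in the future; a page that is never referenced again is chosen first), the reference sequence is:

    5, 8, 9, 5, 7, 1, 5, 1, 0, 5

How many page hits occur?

4

5 → miss, frames (5)
8 → miss, frames (5 8)
9 → miss, frames (5 8 9)
5 → hit
7 → miss, evict 9, frames (5 8 7)
1 → miss, evict 7, frames (5 8 1)
5 → hit
1 → hit
0 → miss, evict 1, frames (5 8 0)
5 → hit
Hits: 4.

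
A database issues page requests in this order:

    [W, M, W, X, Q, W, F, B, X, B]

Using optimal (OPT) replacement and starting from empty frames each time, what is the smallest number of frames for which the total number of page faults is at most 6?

f=1: 10 faults
f=2: 7 faults
f=3: 6 faults
f=4: 6 faults
f=5: 6 faults
f=6: 6 faults
Smallest f with faults ≤ 6 is 3.

3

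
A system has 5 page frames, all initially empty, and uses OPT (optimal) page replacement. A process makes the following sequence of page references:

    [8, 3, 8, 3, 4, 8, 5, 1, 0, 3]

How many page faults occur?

6

8: miss, frames {8}
3: miss, frames {8,3}
8: hit
3: hit
4: miss, frames {8,3,4}
8: hit
5: miss, frames {8,3,4,5}
1: miss, frames {8,3,4,5,1}
0: miss, evict 1, frames {8,3,4,5,0}
3: hit
Page faults: 6.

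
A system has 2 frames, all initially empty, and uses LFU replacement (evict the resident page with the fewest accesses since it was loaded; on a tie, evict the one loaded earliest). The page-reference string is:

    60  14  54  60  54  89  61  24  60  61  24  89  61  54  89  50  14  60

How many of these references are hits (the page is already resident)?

60 → miss, frames [60]
14 → miss, frames [60, 14]
54 → miss, evict 60, frames [14, 54]
60 → miss, evict 14, frames [54, 60]
54 → hit
89 → miss, evict 60, frames [54, 89]
61 → miss, evict 89, frames [54, 61]
24 → miss, evict 61, frames [54, 24]
60 → miss, evict 24, frames [54, 60]
61 → miss, evict 60, frames [54, 61]
24 → miss, evict 61, frames [54, 24]
89 → miss, evict 24, frames [54, 89]
61 → miss, evict 89, frames [54, 61]
54 → hit
89 → miss, evict 61, frames [54, 89]
50 → miss, evict 89, frames [54, 50]
14 → miss, evict 50, frames [54, 14]
60 → miss, evict 14, frames [54, 60]
Hits: 2.

2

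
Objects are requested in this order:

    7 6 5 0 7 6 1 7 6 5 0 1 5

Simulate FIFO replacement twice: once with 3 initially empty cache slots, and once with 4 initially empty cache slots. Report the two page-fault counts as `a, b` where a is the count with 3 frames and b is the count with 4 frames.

9, 10

3 frames: F F F F F F F . . F F . . → 9 faults.
4 frames: F F F F . . F F F F F F . → 10 faults.
10 > 9: adding a frame increased faults — Belady's anomaly.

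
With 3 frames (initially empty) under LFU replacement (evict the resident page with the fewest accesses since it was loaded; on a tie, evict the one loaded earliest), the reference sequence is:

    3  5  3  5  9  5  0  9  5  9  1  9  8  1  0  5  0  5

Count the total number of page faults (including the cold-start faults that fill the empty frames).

9

3: miss, frames (3)
5: miss, frames (3 5)
3: hit
5: hit
9: miss, frames (3 5 9)
5: hit
0: miss, evict 9, frames (3 5 0)
9: miss, evict 0, frames (3 5 9)
5: hit
9: hit
1: miss, evict 3, frames (5 9 1)
9: hit
8: miss, evict 1, frames (5 9 8)
1: miss, evict 8, frames (5 9 1)
0: miss, evict 1, frames (5 9 0)
5: hit
0: hit
5: hit
Page faults: 9.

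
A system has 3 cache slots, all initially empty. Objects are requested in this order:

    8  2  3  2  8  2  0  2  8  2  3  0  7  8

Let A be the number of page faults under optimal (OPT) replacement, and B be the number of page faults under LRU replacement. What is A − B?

Under OPT: F F F . . . F . . . F . F . → 6 faults.
Under LRU: F F F . . . F . . . F F F F → 8 faults.
A − B = 6 − 8 = -2.

-2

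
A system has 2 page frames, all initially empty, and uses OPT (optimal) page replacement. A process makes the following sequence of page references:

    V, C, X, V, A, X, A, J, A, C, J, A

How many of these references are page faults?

V: miss, frames {V}
C: miss, frames {V,C}
X: miss, evict C, frames {V,X}
V: hit
A: miss, evict V, frames {X,A}
X: hit
A: hit
J: miss, evict X, frames {A,J}
A: hit
C: miss, evict A, frames {J,C}
J: hit
A: miss, evict C, frames {J,A}
Page faults: 7.

7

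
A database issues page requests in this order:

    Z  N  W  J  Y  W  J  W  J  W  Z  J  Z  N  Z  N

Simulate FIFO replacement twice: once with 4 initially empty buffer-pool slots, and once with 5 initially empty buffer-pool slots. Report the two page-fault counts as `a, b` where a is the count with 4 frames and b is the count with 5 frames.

4 frames: F F F F F . . . . . F . . F . . → 7 faults.
5 frames: F F F F F . . . . . . . . . . . → 5 faults.
5 < 7: adding a frame reduced faults, as is typical.

7, 5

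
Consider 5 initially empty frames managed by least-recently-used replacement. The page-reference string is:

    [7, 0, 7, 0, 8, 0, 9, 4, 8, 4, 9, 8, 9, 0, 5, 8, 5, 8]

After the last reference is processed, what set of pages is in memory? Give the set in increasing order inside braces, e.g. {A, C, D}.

{0, 4, 5, 8, 9}

7: fault, frames (7)
0: fault, frames (7 0)
7: hit
0: hit
8: fault, frames (7 0 8)
0: hit
9: fault, frames (7 8 0 9)
4: fault, frames (7 8 0 9 4)
8: hit
4: hit
9: hit
8: hit
9: hit
0: hit
5: fault, evict 7, frames (4 8 9 0 5)
8: hit
5: hit
8: hit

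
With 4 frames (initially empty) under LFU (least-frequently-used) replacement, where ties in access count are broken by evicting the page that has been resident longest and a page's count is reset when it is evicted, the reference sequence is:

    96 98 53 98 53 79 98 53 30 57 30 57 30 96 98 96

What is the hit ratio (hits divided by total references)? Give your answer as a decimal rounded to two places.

96: fault, frames (96)
98: fault, frames (96 98)
53: fault, frames (96 98 53)
98: hit
53: hit
79: fault, frames (96 98 53 79)
98: hit
53: hit
30: fault, evict 96, frames (98 53 79 30)
57: fault, evict 79, frames (98 53 30 57)
30: hit
57: hit
30: hit
96: fault, evict 57, frames (98 53 30 96)
98: hit
96: hit
Hits: 9 of 16 references → 9/16 = 0.5625.

0.56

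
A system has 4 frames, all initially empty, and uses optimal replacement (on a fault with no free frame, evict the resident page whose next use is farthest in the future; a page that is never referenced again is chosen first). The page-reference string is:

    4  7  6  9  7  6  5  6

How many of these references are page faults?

4 -> fault, frames [4]
7 -> fault, frames [4, 7]
6 -> fault, frames [4, 7, 6]
9 -> fault, frames [4, 7, 6, 9]
7 -> hit
6 -> hit
5 -> fault, evict 9, frames [4, 7, 6, 5]
6 -> hit
Page faults: 5.

5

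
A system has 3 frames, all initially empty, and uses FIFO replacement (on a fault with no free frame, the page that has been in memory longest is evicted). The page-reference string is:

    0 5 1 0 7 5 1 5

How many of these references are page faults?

0 -> miss, frames (0)
5 -> miss, frames (0 5)
1 -> miss, frames (0 5 1)
0 -> hit
7 -> miss, evict 0, frames (5 1 7)
5 -> hit
1 -> hit
5 -> hit
Page faults: 4.

4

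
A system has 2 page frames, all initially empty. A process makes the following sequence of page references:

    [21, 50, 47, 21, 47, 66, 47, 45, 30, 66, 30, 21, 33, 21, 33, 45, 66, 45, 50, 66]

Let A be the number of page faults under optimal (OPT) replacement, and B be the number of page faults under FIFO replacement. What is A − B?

Under OPT: F F F . . F . F F . . F F . . F F . F . → 11 faults.
Under FIFO: F F F F . F F F F F . F F . . F F . F . → 14 faults.
A − B = 11 − 14 = -3.

-3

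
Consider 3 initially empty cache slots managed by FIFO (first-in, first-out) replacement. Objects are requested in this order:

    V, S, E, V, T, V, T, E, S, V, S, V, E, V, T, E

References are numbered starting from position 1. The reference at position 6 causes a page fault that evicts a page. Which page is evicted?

S

pos 1: V -> miss, frames {V}
pos 2: S -> miss, frames {V,S}
pos 3: E -> miss, frames {V,S,E}
pos 4: V -> hit
pos 5: T -> miss, evict V, frames {S,E,T}
pos 6: V -> miss, evict S, frames {E,T,V}
At position 6, page S is evicted.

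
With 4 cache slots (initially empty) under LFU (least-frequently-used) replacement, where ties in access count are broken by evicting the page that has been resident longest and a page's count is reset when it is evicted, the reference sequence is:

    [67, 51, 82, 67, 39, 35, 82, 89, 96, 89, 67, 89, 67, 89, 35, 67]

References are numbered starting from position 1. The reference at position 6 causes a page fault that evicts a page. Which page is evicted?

51

pos 1: 67: miss, frames [67]
pos 2: 51: miss, frames [67, 51]
pos 3: 82: miss, frames [67, 51, 82]
pos 4: 67: hit
pos 5: 39: miss, frames [67, 51, 82, 39]
pos 6: 35: miss, evict 51, frames [67, 82, 39, 35]
At position 6, page 51 is evicted.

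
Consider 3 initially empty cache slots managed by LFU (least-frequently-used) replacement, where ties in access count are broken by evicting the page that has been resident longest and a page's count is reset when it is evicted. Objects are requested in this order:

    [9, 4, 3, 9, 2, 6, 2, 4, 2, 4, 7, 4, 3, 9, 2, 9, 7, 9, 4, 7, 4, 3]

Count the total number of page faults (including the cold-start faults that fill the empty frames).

13

9 → fault, frames [9]
4 → fault, frames [9, 4]
3 → fault, frames [9, 4, 3]
9 → hit
2 → fault, evict 4, frames [9, 3, 2]
6 → fault, evict 3, frames [9, 2, 6]
2 → hit
4 → fault, evict 6, frames [9, 2, 4]
2 → hit
4 → hit
7 → fault, evict 9, frames [2, 4, 7]
4 → hit
3 → fault, evict 7, frames [2, 4, 3]
9 → fault, evict 3, frames [2, 4, 9]
2 → hit
9 → hit
7 → fault, evict 9, frames [2, 4, 7]
9 → fault, evict 7, frames [2, 4, 9]
4 → hit
7 → fault, evict 9, frames [2, 4, 7]
4 → hit
3 → fault, evict 7, frames [2, 4, 3]
Page faults: 13.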